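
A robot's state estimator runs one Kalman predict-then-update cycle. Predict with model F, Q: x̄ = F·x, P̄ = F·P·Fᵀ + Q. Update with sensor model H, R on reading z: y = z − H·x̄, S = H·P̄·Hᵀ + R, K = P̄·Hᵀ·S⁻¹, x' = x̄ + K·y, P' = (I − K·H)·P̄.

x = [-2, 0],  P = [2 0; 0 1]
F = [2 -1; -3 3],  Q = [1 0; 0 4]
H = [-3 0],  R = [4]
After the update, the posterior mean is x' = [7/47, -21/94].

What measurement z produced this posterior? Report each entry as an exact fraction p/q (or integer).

x̄ = F·x = [-4, 6]
P̄ = F·P·Fᵀ + Q = [10 -15; -15 31]
S = H·P̄·Hᵀ + R = [94]
K = P̄·Hᵀ·S⁻¹ = [-15/47; 45/94]
x' − x̄ = [195/47, -585/94] = K·y
y = (KᵀK)⁻¹·Kᵀ·(x' − x̄) = [-13]
z = y + H·x̄ = [-13] + [12] = [-1]

z = [-1]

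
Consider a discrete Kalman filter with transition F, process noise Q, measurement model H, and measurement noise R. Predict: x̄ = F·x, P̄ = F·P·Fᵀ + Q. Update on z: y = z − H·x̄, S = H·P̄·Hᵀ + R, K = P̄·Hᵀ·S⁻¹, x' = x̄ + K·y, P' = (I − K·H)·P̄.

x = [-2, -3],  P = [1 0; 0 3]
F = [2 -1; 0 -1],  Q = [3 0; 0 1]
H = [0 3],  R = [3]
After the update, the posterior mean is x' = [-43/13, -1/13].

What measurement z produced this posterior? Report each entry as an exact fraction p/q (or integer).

z = [-1]

x̄ = F·x = [-1, 3]
P̄ = F·P·Fᵀ + Q = [10 3; 3 4]
S = H·P̄·Hᵀ + R = [39]
K = P̄·Hᵀ·S⁻¹ = [3/13; 4/13]
x' − x̄ = [-30/13, -40/13] = K·y
y = (KᵀK)⁻¹·Kᵀ·(x' − x̄) = [-10]
z = y + H·x̄ = [-10] + [9] = [-1]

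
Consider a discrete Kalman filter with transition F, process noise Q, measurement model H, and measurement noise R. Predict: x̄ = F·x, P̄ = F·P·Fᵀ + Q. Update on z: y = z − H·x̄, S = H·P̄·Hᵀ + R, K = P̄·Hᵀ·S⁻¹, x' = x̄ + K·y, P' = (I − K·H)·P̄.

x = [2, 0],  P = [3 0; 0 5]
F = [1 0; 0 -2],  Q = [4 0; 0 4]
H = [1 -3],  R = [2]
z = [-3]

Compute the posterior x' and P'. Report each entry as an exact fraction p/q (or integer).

x̄ = F·x = [2, 0]
P̄ = F·P·Fᵀ + Q = [7 0; 0 24]
y = z − H·x̄ = [-5]
S = H·P̄·Hᵀ + R = [225]
K = P̄·Hᵀ·S⁻¹ = [7/225; -8/25]
x' = x̄ + K·y = [83/45, 8/5]
P' = (I − K·H)·P̄ = [1526/225 56/25; 56/25 24/25]

x' = [83/45, 8/5]
P' = [1526/225 56/25; 56/25 24/25]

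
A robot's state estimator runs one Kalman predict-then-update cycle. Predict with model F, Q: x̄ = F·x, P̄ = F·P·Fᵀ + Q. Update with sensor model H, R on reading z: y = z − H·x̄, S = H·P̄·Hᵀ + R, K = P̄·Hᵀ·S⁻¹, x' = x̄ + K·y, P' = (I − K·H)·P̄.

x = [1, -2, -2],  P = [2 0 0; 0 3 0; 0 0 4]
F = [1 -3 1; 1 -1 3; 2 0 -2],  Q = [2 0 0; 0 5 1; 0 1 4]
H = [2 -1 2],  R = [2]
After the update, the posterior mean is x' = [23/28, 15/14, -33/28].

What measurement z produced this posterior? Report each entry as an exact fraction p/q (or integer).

x̄ = F·x = [5, -3, 6]
P̄ = F·P·Fᵀ + Q = [35 23 -4; 23 46 -19; -4 -19 28]
S = H·P̄·Hᵀ + R = [252]
K = P̄·Hᵀ·S⁻¹ = [13/84; -19/126; 67/252]
x' − x̄ = [-117/28, 57/14, -201/28] = K·y
y = (KᵀK)⁻¹·Kᵀ·(x' − x̄) = [-27]
z = y + H·x̄ = [-27] + [25] = [-2]

z = [-2]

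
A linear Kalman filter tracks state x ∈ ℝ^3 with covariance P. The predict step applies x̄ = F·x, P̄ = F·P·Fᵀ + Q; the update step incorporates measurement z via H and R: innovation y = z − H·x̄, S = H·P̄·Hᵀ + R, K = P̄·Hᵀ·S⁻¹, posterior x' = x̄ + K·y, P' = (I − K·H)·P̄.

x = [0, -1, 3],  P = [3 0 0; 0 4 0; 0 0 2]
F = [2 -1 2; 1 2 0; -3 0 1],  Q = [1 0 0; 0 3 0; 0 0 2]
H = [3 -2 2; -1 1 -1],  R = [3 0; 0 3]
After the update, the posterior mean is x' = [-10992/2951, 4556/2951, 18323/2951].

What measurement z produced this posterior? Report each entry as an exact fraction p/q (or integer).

x̄ = F·x = [7, -2, 3]
P̄ = F·P·Fᵀ + Q = [25 -2 -14; -2 22 -9; -14 -9 31]
S = H·P̄·Hᵀ + R = [368 -157; -157 75]
K = P̄·Hᵀ·S⁻¹ = [1784/2951 3223/2951; 81/2951 1468/2951; -1232/2951 -3602/2951]
x' − x̄ = [-31649/2951, 10458/2951, 9470/2951] = K·y
y = (KᵀK)⁻¹·Kᵀ·(x' − x̄) = [-34, 9]
z = y + H·x̄ = [-34, 9] + [31, -12] = [-3, -3]

z = [-3, -3]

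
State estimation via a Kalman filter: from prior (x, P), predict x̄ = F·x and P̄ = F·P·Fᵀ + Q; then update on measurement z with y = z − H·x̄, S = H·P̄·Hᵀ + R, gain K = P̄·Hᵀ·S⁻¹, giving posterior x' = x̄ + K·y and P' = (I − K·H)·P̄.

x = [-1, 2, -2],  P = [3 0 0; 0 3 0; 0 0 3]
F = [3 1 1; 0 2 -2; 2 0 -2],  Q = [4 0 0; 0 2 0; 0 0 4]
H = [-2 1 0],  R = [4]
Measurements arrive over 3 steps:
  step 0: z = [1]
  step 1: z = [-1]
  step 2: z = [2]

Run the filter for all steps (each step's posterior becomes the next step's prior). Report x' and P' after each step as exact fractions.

step 0: x' = [214/89, 543/89, 256/89], P' = [555/89 962/89 624/89; 962/89 1976/89 1224/89; 624/89 1224/89 2420/89]
step 1: x' = [206434/45305, 72625/9061, 146678/45305], P' = [1008237/45305 386382/9061 1303674/45305; 386382/9061 775040/9061 527548/9061; 1303674/45305 527548/9061 2400408/45305]
step 2: x' = [164269847/69138061, 462983964/69138061, 442866908/69138061], P' = [1398172379/69138061 2648902978/69138061 1816154734/69138061; 2648902978/69138061 5279112200/69138061 3656947700/69138061; 1816154734/69138061 3656947700/69138061 3492978112/69138061]

step 0: x̄ = F·x = [-3, 8, 2]
step 0: P̄ = F·P·Fᵀ + Q = [37 0 12; 0 26 12; 12 12 28]
step 0: y = z − H·x̄ = [-13]
step 0: S = H·P̄·Hᵀ + R = [178]
step 0: K = P̄·Hᵀ·S⁻¹ = [-37/89; 13/89; -6/89]
step 0: x' = x̄ + K·y = [214/89, 543/89, 256/89]
step 0: P' = (I − K·H)·P̄ = [555/89 962/89 624/89; 962/89 1976/89 1224/89; 624/89 1224/89 2420/89]
step 1: x̄ = F·x = [1441/89, 574/89, -84/89]
step 1: P̄ = F·P·Fᵀ + Q = [21711/89 1140/89 -4530/89; 1140/89 7970/89 6136/89; -4530/89 6136/89 7264/89]
step 1: y = z − H·x̄ = [2219/89]
step 1: S = H·P̄·Hᵀ + R = [90610/89]
step 1: K = P̄·Hᵀ·S⁻¹ = [-21141/45305; 569/9061; 7598/45305]
step 1: x' = x̄ + K·y = [206434/45305, 72625/9061, 146678/45305]
step 1: P' = (I − K·H)·P̄ = [1008237/45305 386382/9061 1303674/45305; 386382/9061 775040/9061 527548/9061; 1303674/45305 527548/9061 2400408/45305]
step 2: x̄ = F·x = [225821/9061, 432894/45305, 119512/45305]
step 2: P̄ = F·P·Fᵀ + Q = [8043989/9061 1343800/9061 -1075550/9061; 1343800/9061 4091122/45305 1563616/45305; -1075550/9061 1563616/45305 3386408/45305]
step 2: y = z − H·x̄ = [1915926/45305]
step 2: S = H·P̄·Hᵀ + R = [138276122/45305]
step 2: K = P̄·Hᵀ·S⁻¹ = [-36860445/69138061; -4673439/69138061; 6159558/69138061]
step 2: x' = x̄ + K·y = [164269847/69138061, 462983964/69138061, 442866908/69138061]
step 2: P' = (I − K·H)·P̄ = [1398172379/69138061 2648902978/69138061 1816154734/69138061; 2648902978/69138061 5279112200/69138061 3656947700/69138061; 1816154734/69138061 3656947700/69138061 3492978112/69138061]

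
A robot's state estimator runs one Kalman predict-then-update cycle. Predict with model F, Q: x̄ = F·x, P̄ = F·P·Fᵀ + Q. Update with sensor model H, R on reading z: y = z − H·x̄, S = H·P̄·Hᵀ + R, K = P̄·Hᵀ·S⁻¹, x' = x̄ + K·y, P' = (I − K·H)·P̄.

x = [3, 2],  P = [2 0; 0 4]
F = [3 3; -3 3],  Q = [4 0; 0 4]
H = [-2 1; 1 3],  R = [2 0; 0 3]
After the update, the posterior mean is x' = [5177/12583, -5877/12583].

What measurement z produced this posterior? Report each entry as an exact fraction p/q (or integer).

x̄ = F·x = [15, -3]
P̄ = F·P·Fᵀ + Q = [58 18; 18 58]
S = H·P̄·Hᵀ + R = [220 -32; -32 691]
K = P̄·Hᵀ·S⁻¹ = [-10689/25166 1792/12583; 10673/75498 10736/37749]
x' − x̄ = [-183568/12583, 31872/12583] = K·y
y = (KᵀK)⁻¹·Kᵀ·(x' − x̄) = [32, -7]
z = y + H·x̄ = [32, -7] + [-33, 6] = [-1, -1]

z = [-1, -1]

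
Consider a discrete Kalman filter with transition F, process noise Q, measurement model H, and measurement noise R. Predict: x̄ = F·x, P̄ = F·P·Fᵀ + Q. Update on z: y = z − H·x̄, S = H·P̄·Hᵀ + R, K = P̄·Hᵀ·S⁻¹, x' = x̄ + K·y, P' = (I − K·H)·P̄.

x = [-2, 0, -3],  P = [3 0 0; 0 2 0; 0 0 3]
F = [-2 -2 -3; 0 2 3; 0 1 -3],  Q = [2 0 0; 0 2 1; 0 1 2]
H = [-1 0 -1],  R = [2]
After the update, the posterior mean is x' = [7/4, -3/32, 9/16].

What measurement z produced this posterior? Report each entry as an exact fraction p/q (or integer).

x̄ = F·x = [13, -9, 9]
P̄ = F·P·Fᵀ + Q = [49 -35 23; -35 37 -22; 23 -22 31]
S = H·P̄·Hᵀ + R = [128]
K = P̄·Hᵀ·S⁻¹ = [-9/16; 57/128; -27/64]
x' − x̄ = [-45/4, 285/32, -135/16] = K·y
y = (KᵀK)⁻¹·Kᵀ·(x' − x̄) = [20]
z = y + H·x̄ = [20] + [-22] = [-2]

z = [-2]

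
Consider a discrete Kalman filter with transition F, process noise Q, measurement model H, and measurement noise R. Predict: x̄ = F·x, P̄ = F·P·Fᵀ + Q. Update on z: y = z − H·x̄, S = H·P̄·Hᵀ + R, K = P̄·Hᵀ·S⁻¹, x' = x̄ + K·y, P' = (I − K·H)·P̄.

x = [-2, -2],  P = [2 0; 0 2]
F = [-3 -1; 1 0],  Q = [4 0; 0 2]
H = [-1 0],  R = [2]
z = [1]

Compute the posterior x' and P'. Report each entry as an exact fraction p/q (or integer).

x' = [-4/13, 1/13]
P' = [24/13 -6/13; -6/13 34/13]

x̄ = F·x = [8, -2]
P̄ = F·P·Fᵀ + Q = [24 -6; -6 4]
y = z − H·x̄ = [9]
S = H·P̄·Hᵀ + R = [26]
K = P̄·Hᵀ·S⁻¹ = [-12/13; 3/13]
x' = x̄ + K·y = [-4/13, 1/13]
P' = (I − K·H)·P̄ = [24/13 -6/13; -6/13 34/13]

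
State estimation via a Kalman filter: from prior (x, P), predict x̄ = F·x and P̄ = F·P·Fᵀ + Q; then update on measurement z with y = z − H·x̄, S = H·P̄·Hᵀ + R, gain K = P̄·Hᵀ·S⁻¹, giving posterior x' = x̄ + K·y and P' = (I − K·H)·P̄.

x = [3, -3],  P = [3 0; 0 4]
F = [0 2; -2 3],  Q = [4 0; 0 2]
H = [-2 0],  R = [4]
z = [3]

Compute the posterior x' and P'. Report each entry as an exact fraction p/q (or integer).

x' = [-12/7, -69/7]
P' = [20/21 8/7; 8/7 158/7]

x̄ = F·x = [-6, -15]
P̄ = F·P·Fᵀ + Q = [20 24; 24 50]
y = z − H·x̄ = [-9]
S = H·P̄·Hᵀ + R = [84]
K = P̄·Hᵀ·S⁻¹ = [-10/21; -4/7]
x' = x̄ + K·y = [-12/7, -69/7]
P' = (I − K·H)·P̄ = [20/21 8/7; 8/7 158/7]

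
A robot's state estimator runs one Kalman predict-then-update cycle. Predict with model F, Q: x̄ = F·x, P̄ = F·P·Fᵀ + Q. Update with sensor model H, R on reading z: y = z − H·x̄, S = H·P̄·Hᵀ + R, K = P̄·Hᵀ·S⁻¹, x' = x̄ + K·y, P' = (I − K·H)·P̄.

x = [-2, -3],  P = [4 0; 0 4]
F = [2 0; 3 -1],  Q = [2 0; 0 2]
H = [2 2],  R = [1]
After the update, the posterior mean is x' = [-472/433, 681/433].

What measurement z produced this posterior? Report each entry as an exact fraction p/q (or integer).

z = [1]

x̄ = F·x = [-4, -3]
P̄ = F·P·Fᵀ + Q = [18 24; 24 42]
S = H·P̄·Hᵀ + R = [433]
K = P̄·Hᵀ·S⁻¹ = [84/433; 132/433]
x' − x̄ = [1260/433, 1980/433] = K·y
y = (KᵀK)⁻¹·Kᵀ·(x' − x̄) = [15]
z = y + H·x̄ = [15] + [-14] = [1]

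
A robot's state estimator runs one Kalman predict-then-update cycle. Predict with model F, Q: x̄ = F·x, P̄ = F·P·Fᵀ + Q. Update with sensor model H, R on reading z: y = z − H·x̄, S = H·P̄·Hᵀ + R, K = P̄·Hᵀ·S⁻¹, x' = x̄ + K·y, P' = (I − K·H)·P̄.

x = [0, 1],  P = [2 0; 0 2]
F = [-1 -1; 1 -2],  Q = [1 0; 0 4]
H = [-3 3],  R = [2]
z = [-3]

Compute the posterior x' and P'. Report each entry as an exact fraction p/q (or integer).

x' = [-1, -2]
P' = [604/137 598/137; 598/137 622/137]

x̄ = F·x = [-1, -2]
P̄ = F·P·Fᵀ + Q = [5 2; 2 14]
y = z − H·x̄ = [0]
S = H·P̄·Hᵀ + R = [137]
K = P̄·Hᵀ·S⁻¹ = [-9/137; 36/137]
x' = x̄ + K·y = [-1, -2]
P' = (I − K·H)·P̄ = [604/137 598/137; 598/137 622/137]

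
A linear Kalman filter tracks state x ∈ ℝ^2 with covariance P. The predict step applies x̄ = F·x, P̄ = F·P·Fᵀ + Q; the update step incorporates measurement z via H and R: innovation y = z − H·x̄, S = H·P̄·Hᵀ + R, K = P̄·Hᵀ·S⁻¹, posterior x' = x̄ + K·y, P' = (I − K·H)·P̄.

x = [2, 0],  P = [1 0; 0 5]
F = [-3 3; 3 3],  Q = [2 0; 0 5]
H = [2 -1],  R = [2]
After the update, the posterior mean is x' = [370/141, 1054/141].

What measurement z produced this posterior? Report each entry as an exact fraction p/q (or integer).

x̄ = F·x = [-6, 6]
P̄ = F·P·Fᵀ + Q = [56 36; 36 59]
S = H·P̄·Hᵀ + R = [141]
K = P̄·Hᵀ·S⁻¹ = [76/141; 13/141]
x' − x̄ = [1216/141, 208/141] = K·y
y = (KᵀK)⁻¹·Kᵀ·(x' − x̄) = [16]
z = y + H·x̄ = [16] + [-18] = [-2]

z = [-2]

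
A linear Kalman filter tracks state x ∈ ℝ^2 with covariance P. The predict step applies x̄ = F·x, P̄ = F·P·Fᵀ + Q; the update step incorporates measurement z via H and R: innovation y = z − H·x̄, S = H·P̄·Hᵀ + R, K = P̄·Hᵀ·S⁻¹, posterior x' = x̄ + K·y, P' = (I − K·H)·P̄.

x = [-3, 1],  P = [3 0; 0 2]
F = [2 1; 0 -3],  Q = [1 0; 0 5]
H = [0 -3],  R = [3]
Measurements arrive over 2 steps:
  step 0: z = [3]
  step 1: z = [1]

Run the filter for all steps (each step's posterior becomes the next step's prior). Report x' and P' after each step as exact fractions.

step 0: x̄ = F·x = [-5, -3]
step 0: P̄ = F·P·Fᵀ + Q = [15 -6; -6 23]
step 0: y = z − H·x̄ = [-6]
step 0: S = H·P̄·Hᵀ + R = [210]
step 0: K = P̄·Hᵀ·S⁻¹ = [3/35; -23/70]
step 0: x' = x̄ + K·y = [-193/35, -36/35]
step 0: P' = (I − K·H)·P̄ = [471/35 -3/35; -3/35 23/70]
step 1: x̄ = F·x = [-422/35, 108/35]
step 1: P̄ = F·P·Fᵀ + Q = [3837/70 -33/70; -33/70 557/70]
step 1: y = z − H·x̄ = [359/35]
step 1: S = H·P̄·Hᵀ + R = [5223/70]
step 1: K = P̄·Hᵀ·S⁻¹ = [33/1741; -557/1741]
step 1: x' = x̄ + K·y = [-20653/1741, -341/1741]
step 1: P' = (I − K·H)·P̄ = [95385/1741 -33/1741; -33/1741 557/1741]

step 0: x' = [-193/35, -36/35], P' = [471/35 -3/35; -3/35 23/70]
step 1: x' = [-20653/1741, -341/1741], P' = [95385/1741 -33/1741; -33/1741 557/1741]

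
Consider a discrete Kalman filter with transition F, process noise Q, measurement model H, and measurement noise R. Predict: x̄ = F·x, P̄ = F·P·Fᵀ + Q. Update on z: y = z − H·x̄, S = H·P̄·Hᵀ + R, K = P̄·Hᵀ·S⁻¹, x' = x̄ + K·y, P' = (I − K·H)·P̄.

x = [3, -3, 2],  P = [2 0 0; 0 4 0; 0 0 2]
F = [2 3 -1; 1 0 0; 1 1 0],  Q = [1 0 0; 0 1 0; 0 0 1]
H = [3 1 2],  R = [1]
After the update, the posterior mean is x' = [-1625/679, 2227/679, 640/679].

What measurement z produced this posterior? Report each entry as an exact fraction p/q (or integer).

z = [-2]

x̄ = F·x = [-5, 3, 0]
P̄ = F·P·Fᵀ + Q = [47 4 16; 4 3 2; 16 2 7]
S = H·P̄·Hᵀ + R = [679]
K = P̄·Hᵀ·S⁻¹ = [177/679; 19/679; 64/679]
x' − x̄ = [1770/679, 190/679, 640/679] = K·y
y = (KᵀK)⁻¹·Kᵀ·(x' − x̄) = [10]
z = y + H·x̄ = [10] + [-12] = [-2]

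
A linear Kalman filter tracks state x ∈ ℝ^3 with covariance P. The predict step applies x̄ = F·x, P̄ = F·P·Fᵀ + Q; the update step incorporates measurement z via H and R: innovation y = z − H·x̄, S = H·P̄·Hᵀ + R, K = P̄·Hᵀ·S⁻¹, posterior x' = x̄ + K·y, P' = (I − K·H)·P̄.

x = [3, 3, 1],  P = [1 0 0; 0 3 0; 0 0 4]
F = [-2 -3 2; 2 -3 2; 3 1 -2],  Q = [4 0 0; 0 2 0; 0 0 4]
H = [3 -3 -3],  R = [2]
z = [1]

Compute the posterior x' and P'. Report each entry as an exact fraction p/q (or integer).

x̄ = F·x = [-13, -1, 10]
P̄ = F·P·Fᵀ + Q = [51 39 -31; 39 49 -19; -31 -19 32]
y = z − H·x̄ = [67]
S = H·P̄·Hᵀ + R = [704]
K = P̄·Hᵀ·S⁻¹ = [129/704; 27/704; -3/16]
x' = x̄ + K·y = [-509/704, 1105/704, -41/16]
P' = (I − K·H)·P̄ = [19263/704 23973/704 -109/16; 23973/704 33767/704 -223/16; -109/16 -223/16 29/4]

x' = [-509/704, 1105/704, -41/16]
P' = [19263/704 23973/704 -109/16; 23973/704 33767/704 -223/16; -109/16 -223/16 29/4]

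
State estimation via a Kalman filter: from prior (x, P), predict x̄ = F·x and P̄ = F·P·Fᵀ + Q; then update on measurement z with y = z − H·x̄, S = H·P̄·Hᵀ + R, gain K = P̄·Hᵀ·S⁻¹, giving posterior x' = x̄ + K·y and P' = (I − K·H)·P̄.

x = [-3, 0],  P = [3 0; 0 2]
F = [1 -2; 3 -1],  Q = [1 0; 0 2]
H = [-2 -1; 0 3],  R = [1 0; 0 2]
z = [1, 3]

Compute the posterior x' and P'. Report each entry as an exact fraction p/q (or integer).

x' = [-6731/7851, 2269/2617]
P' = [2257/7851 -262/2617; -262/2617 562/2617]

x̄ = F·x = [-3, -9]
P̄ = F·P·Fᵀ + Q = [12 13; 13 31]
y = z − H·x̄ = [-14, 30]
S = H·P̄·Hᵀ + R = [132 -171; -171 281]
K = P̄·Hᵀ·S⁻¹ = [-3728/7851 -393/2617; -38/2617 843/2617]
x' = x̄ + K·y = [-6731/7851, 2269/2617]
P' = (I − K·H)·P̄ = [2257/7851 -262/2617; -262/2617 562/2617]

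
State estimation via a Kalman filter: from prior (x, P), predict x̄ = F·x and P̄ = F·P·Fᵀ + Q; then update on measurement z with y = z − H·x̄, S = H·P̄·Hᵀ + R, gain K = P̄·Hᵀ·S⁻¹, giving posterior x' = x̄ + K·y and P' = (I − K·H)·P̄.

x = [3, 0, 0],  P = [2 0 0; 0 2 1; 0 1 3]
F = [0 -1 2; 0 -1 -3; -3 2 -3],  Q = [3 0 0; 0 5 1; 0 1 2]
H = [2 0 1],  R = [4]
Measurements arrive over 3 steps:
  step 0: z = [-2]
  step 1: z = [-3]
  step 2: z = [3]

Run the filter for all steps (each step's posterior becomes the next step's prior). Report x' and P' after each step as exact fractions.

step 0: x̄ = F·x = [0, 0, -9]
step 0: P̄ = F·P·Fᵀ + Q = [13 -15 -15; -15 40 21; -15 21 43]
step 0: y = z − H·x̄ = [7]
step 0: S = H·P̄·Hᵀ + R = [39]
step 0: K = P̄·Hᵀ·S⁻¹ = [11/39; -3/13; 1/3]
step 0: x' = x̄ + K·y = [77/39, -21/13, -20/3]
step 0: P' = (I − K·H)·P̄ = [386/39 -162/13 -56/3; -162/13 493/13 24; -56/3 24 116/3]
step 1: x̄ = F·x = [-457/39, 281/13, 141/13]
step 1: P̄ = F·P·Fᵀ + Q = [3884/39 -2211/13 -848/13; -2211/13 6954/13 -55/13; -848/13 -55/13 1512/13]
step 1: y = z − H·x̄ = [374/39]
step 1: S = H·P̄·Hᵀ + R = [10052/39]
step 1: K = P̄·Hᵀ·S⁻¹ = [1306/2513; -13431/10052; -138/2513]
step 1: x' = x̄ + K·y = [-16923/2513, 44239/5026, 25933/2513]
step 1: P' = (I − K·H)·P̄ = [75332/2513 22363/2513 -145440/2513; 22363/2513 751617/10052 -58157/2513; -145440/2513 -58157/2513 290328/2513]
step 2: x̄ = F·x = [8499/718, -199837/5026, 17209/2513]
step 2: P̄ = F·P·Fᵀ + Q = [908219/1436 -921269/1436 -452899/718; -921269/1436 9857917/10052 2344513/5026; -452899/718 2344513/5026 1859191/2513]
step 2: y = z − H·x̄ = [-69163/2513]
step 2: S = H·P̄·Hᵀ + R = [1886190/2513]
step 2: K = P̄·Hᵀ·S⁻¹ = [159362/188619; -410437/377238; -218517/314365]
step 2: x' = x̄ + K·y = [-4306565/377238, -1851572/188619, 8166812/314365]
step 2: P' = (I − K·H)·P̄ = [72941359/754476 36521831/754476 -23888821/125746; 36521831/754476 69560341/754476 -12721193/125746; -23888821/125746 -12721193/125746 118570037/314365]

step 0: x' = [77/39, -21/13, -20/3], P' = [386/39 -162/13 -56/3; -162/13 493/13 24; -56/3 24 116/3]
step 1: x' = [-16923/2513, 44239/5026, 25933/2513], P' = [75332/2513 22363/2513 -145440/2513; 22363/2513 751617/10052 -58157/2513; -145440/2513 -58157/2513 290328/2513]
step 2: x' = [-4306565/377238, -1851572/188619, 8166812/314365], P' = [72941359/754476 36521831/754476 -23888821/125746; 36521831/754476 69560341/754476 -12721193/125746; -23888821/125746 -12721193/125746 118570037/314365]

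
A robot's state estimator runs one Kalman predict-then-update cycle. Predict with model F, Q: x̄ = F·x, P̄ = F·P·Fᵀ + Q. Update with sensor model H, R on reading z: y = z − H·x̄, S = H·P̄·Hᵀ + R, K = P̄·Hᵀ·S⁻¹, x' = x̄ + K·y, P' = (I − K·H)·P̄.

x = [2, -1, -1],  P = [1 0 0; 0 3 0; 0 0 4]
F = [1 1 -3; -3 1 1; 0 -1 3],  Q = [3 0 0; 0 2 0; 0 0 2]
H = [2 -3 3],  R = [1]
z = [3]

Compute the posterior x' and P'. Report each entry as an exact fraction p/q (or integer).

x̄ = F·x = [4, -8, -2]
P̄ = F·P·Fᵀ + Q = [43 -12 -39; -12 18 9; -39 9 41]
y = z − H·x̄ = [-23]
S = H·P̄·Hᵀ + R = [218]
K = P̄·Hᵀ·S⁻¹ = [5/218; -51/218; 9/109]
x' = x̄ + K·y = [757/218, -571/218, -425/109]
P' = (I − K·H)·P̄ = [9349/218 -2361/218 -4296/109; -2361/218 1323/218 1440/109; -4296/109 1440/109 4307/109]

x' = [757/218, -571/218, -425/109]
P' = [9349/218 -2361/218 -4296/109; -2361/218 1323/218 1440/109; -4296/109 1440/109 4307/109]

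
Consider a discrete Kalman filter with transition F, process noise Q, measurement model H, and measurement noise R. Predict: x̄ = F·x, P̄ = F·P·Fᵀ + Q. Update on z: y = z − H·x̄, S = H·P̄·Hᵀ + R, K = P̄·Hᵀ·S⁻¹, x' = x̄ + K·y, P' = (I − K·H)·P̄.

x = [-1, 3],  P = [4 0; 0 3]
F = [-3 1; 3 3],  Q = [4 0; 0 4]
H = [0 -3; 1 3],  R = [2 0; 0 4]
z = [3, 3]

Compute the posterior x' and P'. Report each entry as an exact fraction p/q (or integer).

x̄ = F·x = [6, 6]
P̄ = F·P·Fᵀ + Q = [43 -27; -27 67]
y = z − H·x̄ = [21, -21]
S = H·P̄·Hᵀ + R = [605 -522; -522 488]
K = P̄·Hᵀ·S⁻¹ = [4923/5689 4823/5689; -1815/5689 87/5689]
x' = x̄ + K·y = [36234/5689, -5808/5689]
P' = (I − K·H)·P̄ = [29138/5689 -3282/5689; -3282/5689 1210/5689]

x' = [36234/5689, -5808/5689]
P' = [29138/5689 -3282/5689; -3282/5689 1210/5689]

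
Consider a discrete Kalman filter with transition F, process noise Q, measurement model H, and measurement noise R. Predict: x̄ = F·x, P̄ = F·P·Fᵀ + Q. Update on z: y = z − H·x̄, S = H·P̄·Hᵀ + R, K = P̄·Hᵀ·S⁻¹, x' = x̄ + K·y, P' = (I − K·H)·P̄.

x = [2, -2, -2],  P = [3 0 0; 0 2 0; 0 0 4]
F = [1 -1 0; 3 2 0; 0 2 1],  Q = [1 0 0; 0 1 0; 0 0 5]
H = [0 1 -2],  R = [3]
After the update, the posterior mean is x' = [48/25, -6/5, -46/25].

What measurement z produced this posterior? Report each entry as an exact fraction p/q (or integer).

x̄ = F·x = [4, 2, -6]
P̄ = F·P·Fᵀ + Q = [6 5 -4; 5 36 8; -4 8 17]
S = H·P̄·Hᵀ + R = [75]
K = P̄·Hᵀ·S⁻¹ = [13/75; 4/15; -26/75]
x' − x̄ = [-52/25, -16/5, 104/25] = K·y
y = (KᵀK)⁻¹·Kᵀ·(x' − x̄) = [-12]
z = y + H·x̄ = [-12] + [14] = [2]

z = [2]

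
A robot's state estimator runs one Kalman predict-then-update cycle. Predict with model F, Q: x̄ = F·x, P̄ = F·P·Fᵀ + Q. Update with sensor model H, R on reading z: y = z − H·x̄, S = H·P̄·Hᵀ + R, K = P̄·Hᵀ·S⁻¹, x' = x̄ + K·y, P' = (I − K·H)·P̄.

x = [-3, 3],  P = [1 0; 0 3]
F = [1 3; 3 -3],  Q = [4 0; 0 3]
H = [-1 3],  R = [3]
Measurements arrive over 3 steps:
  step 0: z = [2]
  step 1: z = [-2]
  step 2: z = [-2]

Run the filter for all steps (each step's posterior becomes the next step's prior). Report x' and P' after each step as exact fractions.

step 0: x' = [-1634/265, -399/265], P' = [3072/265 972/265; 972/265 789/530]
step 1: x' = [-97985/37901, -61806/37901], P' = [2205093/75802 756009/75802; 756009/75802 141999/37901]
step 2: x' = [-77324029/9861301, -32332080/9861301], P' = [769833573/19722602 264704049/19722602; 264704049/19722602 48734301/9861301]

step 0: x̄ = F·x = [6, -18]
step 0: P̄ = F·P·Fᵀ + Q = [32 -24; -24 39]
step 0: y = z − H·x̄ = [62]
step 0: S = H·P̄·Hᵀ + R = [530]
step 0: K = P̄·Hᵀ·S⁻¹ = [-52/265; 141/530]
step 0: x' = x̄ + K·y = [-1634/265, -399/265]
step 0: P' = (I − K·H)·P̄ = [3072/265 972/265; 972/265 789/530]
step 1: x̄ = F·x = [-2831/265, -741/53]
step 1: P̄ = F·P·Fᵀ + Q = [27029/530 4599/106; 4599/106 5799/106]
step 1: y = z − H·x̄ = [7754/265]
step 1: S = H·P̄·Hᵀ + R = [75802/265]
step 1: K = P̄·Hᵀ·S⁻¹ = [10489/37901; 31995/75802]
step 1: x' = x̄ + K·y = [-97985/37901, -61806/37901]
step 1: P' = (I − K·H)·P̄ = [2205093/75802 756009/75802; 756009/75802 141999/37901]
step 2: x̄ = F·x = [-283403/37901, -108537/37901]
step 2: P̄ = F·P·Fᵀ + Q = [9600337/75802 8595351/75802; 8595351/75802 9021063/75802]
step 2: y = z − H·x̄ = [-33594/37901]
step 2: S = H·P̄·Hᵀ + R = [19722602/37901]
step 2: K = P̄·Hᵀ·S⁻¹ = [4046429/9861301; 9233919/19722602]
step 2: x' = x̄ + K·y = [-77324029/9861301, -32332080/9861301]
step 2: P' = (I − K·H)·P̄ = [769833573/19722602 264704049/19722602; 264704049/19722602 48734301/9861301]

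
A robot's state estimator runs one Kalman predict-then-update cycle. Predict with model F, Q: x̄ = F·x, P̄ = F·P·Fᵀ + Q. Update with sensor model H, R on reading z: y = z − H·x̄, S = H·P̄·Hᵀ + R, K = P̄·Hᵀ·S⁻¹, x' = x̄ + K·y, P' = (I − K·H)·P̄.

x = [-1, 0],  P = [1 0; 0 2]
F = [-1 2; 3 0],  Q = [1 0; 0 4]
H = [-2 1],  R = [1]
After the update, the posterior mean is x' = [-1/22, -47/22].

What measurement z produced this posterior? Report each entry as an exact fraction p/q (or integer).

z = [-2]

x̄ = F·x = [1, -3]
P̄ = F·P·Fᵀ + Q = [10 -3; -3 13]
S = H·P̄·Hᵀ + R = [66]
K = P̄·Hᵀ·S⁻¹ = [-23/66; 19/66]
x' − x̄ = [-23/22, 19/22] = K·y
y = (KᵀK)⁻¹·Kᵀ·(x' − x̄) = [3]
z = y + H·x̄ = [3] + [-5] = [-2]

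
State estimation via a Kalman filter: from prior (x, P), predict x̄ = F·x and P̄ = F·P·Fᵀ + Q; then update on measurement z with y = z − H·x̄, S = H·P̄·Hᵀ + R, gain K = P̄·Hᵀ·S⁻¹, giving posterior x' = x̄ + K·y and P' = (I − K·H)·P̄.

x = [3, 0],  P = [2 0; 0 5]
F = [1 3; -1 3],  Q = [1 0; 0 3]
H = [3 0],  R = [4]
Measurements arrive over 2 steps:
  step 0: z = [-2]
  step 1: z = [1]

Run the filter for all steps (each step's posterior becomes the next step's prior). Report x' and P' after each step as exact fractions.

step 0: x' = [-69/109, -2727/436], P' = [48/109 43/109; 43/109 5159/436]
step 1: x' = [110445/434563, 331764/434563], P' = [192364/434563 184956/434563; 184956/434563 2610468/434563]

step 0: x̄ = F·x = [3, -3]
step 0: P̄ = F·P·Fᵀ + Q = [48 43; 43 50]
step 0: y = z − H·x̄ = [-11]
step 0: S = H·P̄·Hᵀ + R = [436]
step 0: K = P̄·Hᵀ·S⁻¹ = [36/109; 129/436]
step 0: x' = x̄ + K·y = [-69/109, -2727/436]
step 0: P' = (I − K·H)·P̄ = [48/109 43/109; 43/109 5159/436]
step 1: x̄ = F·x = [-8457/436, -7905/436]
step 1: P̄ = F·P·Fᵀ + Q = [48091/436 46239/436; 46239/436 46899/436]
step 1: y = z − H·x̄ = [25807/436]
step 1: S = H·P̄·Hᵀ + R = [434563/436]
step 1: K = P̄·Hᵀ·S⁻¹ = [144273/434563; 138717/434563]
step 1: x' = x̄ + K·y = [110445/434563, 331764/434563]
step 1: P' = (I − K·H)·P̄ = [192364/434563 184956/434563; 184956/434563 2610468/434563]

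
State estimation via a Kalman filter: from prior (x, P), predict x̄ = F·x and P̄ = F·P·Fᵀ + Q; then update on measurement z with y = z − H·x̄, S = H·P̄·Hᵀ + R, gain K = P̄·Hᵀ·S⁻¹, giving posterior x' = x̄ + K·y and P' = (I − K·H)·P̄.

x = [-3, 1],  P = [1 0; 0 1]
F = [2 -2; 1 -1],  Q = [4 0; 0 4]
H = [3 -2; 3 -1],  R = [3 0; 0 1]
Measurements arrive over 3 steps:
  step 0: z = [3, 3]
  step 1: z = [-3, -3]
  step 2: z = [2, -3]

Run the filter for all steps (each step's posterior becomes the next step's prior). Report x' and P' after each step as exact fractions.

step 0: x' = [388/861, -338/287], P' = [428/861 284/287; 284/287 678/287]
step 1: x' = [-299776/480077, 382788/480077], P' = [221980/480077 438588/480077; 438588/480077 1054302/480077]
step 2: x' = [-529053568/261302289, -297420270/87100763], P' = [120193660/261302289 79114972/87100763; 79114972/87100763 190279638/87100763]

step 0: x̄ = F·x = [-8, -4]
step 0: P̄ = F·P·Fᵀ + Q = [12 4; 4 6]
step 0: y = z − H·x̄ = [19, 23]
step 0: S = H·P̄·Hᵀ + R = [87 84; 84 91]
step 0: K = P̄·Hᵀ·S⁻¹ = [-20/123 144/287; -24/41 174/287]
step 0: x' = x̄ + K·y = [388/861, -338/287]
step 0: P' = (I − K·H)·P̄ = [428/861 284/287; 284/287 678/287]
step 1: x̄ = F·x = [2804/861, 1402/861]
step 1: P̄ = F·P·Fᵀ + Q = [6476/861 1516/861; 1516/861 4202/861]
step 1: y = z − H·x̄ = [-8191/861, -9593/861]
step 1: S = H·P̄·Hᵀ + R = [59483/861 53044/861; 53044/861 54251/861]
step 1: K = P̄·Hᵀ·S⁻¹ = [-70412/480077 227352/480077; -264280/480077 261462/480077]
step 1: x' = x̄ + K·y = [-299776/480077, 382788/480077]
step 1: P' = (I − K·H)·P̄ = [221980/480077 438588/480077; 438588/480077 1054302/480077]
step 2: x̄ = F·x = [-1365128/480077, -682564/480077]
step 2: P̄ = F·P·Fᵀ + Q = [3516732/480077 798212/480077; 798212/480077 2319414/480077]
step 2: y = z − H·x̄ = [3690410/480077, 1972589/480077]
step 2: S = H·P̄·Hᵀ + R = [32789931/480077 29105508/480077; 29105508/480077 29660807/480077]
step 2: K = P̄·Hᵀ·S⁻¹ = [-38036284/261302289 41078688/87100763; -47738120/87100763 47065278/87100763]
step 2: x' = x̄ + K·y = [-529053568/261302289, -297420270/87100763]
step 2: P' = (I − K·H)·P̄ = [120193660/261302289 79114972/87100763; 79114972/87100763 190279638/87100763]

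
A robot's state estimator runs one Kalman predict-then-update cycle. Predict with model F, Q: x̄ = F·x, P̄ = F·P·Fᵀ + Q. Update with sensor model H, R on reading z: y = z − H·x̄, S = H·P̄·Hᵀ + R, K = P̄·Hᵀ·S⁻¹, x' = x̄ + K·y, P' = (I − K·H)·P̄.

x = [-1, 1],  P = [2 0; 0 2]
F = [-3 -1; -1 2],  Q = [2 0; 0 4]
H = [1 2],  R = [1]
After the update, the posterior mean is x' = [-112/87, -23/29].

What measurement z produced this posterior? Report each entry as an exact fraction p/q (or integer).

z = [-3]

x̄ = F·x = [2, 3]
P̄ = F·P·Fᵀ + Q = [22 2; 2 14]
S = H·P̄·Hᵀ + R = [87]
K = P̄·Hᵀ·S⁻¹ = [26/87; 10/29]
x' − x̄ = [-286/87, -110/29] = K·y
y = (KᵀK)⁻¹·Kᵀ·(x' − x̄) = [-11]
z = y + H·x̄ = [-11] + [8] = [-3]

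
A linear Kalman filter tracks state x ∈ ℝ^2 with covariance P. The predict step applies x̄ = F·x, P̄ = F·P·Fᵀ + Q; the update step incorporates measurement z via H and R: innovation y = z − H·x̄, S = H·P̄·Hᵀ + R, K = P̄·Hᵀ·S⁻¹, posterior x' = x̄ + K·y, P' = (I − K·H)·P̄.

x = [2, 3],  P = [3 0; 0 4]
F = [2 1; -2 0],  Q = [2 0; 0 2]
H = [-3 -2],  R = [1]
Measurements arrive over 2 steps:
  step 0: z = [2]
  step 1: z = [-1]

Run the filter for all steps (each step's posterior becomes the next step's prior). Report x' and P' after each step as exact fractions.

step 0: x' = [1, -12/5], P' = [6 -44/5; -44/5 986/75]
step 1: x' = [-262/531, 1898/1593], P' = [232/59 -3136/531; -3136/531 14522/1593]

step 0: x̄ = F·x = [7, -4]
step 0: P̄ = F·P·Fᵀ + Q = [18 -12; -12 14]
step 0: y = z − H·x̄ = [15]
step 0: S = H·P̄·Hᵀ + R = [75]
step 0: K = P̄·Hᵀ·S⁻¹ = [-2/5; 8/75]
step 0: x' = x̄ + K·y = [1, -12/5]
step 0: P' = (I − K·H)·P̄ = [6 -44/5; -44/5 986/75]
step 1: x̄ = F·x = [-2/5, -2]
step 1: P̄ = F·P·Fᵀ + Q = [296/75 -32/5; -32/5 26]
step 1: y = z − H·x̄ = [-31/5]
step 1: S = H·P̄·Hᵀ + R = [1593/25]
step 1: K = P̄·Hᵀ·S⁻¹ = [8/531; -820/1593]
step 1: x' = x̄ + K·y = [-262/531, 1898/1593]
step 1: P' = (I − K·H)·P̄ = [232/59 -3136/531; -3136/531 14522/1593]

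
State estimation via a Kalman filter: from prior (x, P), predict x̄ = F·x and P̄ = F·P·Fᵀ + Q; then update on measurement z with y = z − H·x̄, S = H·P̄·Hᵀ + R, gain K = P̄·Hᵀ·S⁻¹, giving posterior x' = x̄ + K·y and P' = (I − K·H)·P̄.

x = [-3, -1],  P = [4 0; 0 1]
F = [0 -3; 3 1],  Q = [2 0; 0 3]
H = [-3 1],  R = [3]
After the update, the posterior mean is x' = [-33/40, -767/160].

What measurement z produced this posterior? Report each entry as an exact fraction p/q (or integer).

z = [-2]

x̄ = F·x = [3, -10]
P̄ = F·P·Fᵀ + Q = [11 -3; -3 40]
S = H·P̄·Hᵀ + R = [160]
K = P̄·Hᵀ·S⁻¹ = [-9/40; 49/160]
x' − x̄ = [-153/40, 833/160] = K·y
y = (KᵀK)⁻¹·Kᵀ·(x' − x̄) = [17]
z = y + H·x̄ = [17] + [-19] = [-2]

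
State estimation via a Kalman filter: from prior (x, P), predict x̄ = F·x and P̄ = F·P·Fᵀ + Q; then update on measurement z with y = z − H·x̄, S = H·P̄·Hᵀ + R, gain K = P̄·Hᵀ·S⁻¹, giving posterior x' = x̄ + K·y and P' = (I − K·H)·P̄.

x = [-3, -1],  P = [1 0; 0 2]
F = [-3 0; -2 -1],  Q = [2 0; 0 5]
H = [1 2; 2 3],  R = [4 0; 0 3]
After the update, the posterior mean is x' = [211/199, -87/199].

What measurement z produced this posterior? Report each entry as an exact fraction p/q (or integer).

x̄ = F·x = [9, 7]
P̄ = F·P·Fᵀ + Q = [11 6; 6 11]
S = H·P̄·Hᵀ + R = [83 130; 130 218]
K = P̄·Hᵀ·S⁻¹ = [-31/199 55/199; 127/597 95/1194]
x' − x̄ = [-1580/199, -1480/199] = K·y
y = (KᵀK)⁻¹·Kᵀ·(x' − x̄) = [-20, -40]
z = y + H·x̄ = [-20, -40] + [23, 39] = [3, -1]

z = [3, -1]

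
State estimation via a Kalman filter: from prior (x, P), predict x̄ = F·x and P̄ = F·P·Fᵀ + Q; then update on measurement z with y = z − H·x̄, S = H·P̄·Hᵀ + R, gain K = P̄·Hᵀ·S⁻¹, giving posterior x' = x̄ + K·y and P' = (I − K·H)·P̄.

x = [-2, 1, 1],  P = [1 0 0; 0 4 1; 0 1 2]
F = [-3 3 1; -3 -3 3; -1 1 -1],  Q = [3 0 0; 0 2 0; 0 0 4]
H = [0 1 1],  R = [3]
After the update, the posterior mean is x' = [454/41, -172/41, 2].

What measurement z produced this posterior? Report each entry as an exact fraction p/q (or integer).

z = [-3]

x̄ = F·x = [10, 6, 2]
P̄ = F·P·Fᵀ + Q = [56 -15 11; -15 47 -9; 11 -9 9]
S = H·P̄·Hᵀ + R = [41]
K = P̄·Hᵀ·S⁻¹ = [-4/41; 38/41; 0]
x' − x̄ = [44/41, -418/41, 0] = K·y
y = (KᵀK)⁻¹·Kᵀ·(x' − x̄) = [-11]
z = y + H·x̄ = [-11] + [8] = [-3]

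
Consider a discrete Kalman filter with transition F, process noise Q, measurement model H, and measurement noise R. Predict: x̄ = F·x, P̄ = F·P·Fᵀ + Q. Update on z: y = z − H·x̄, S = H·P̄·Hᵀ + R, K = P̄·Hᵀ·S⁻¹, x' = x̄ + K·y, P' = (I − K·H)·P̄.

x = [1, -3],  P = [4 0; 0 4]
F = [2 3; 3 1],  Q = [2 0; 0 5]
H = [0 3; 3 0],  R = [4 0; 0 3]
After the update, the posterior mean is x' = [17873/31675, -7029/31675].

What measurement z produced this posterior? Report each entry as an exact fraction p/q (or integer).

x̄ = F·x = [-7, 0]
P̄ = F·P·Fᵀ + Q = [54 36; 36 45]
S = H·P̄·Hᵀ + R = [409 324; 324 489]
K = P̄·Hᵀ·S⁻¹ = [108/31675 10422/31675; 10341/31675 144/31675]
x' − x̄ = [239598/31675, -7029/31675] = K·y
y = (KᵀK)⁻¹·Kᵀ·(x' − x̄) = [-1, 23]
z = y + H·x̄ = [-1, 23] + [0, -21] = [-1, 2]

z = [-1, 2]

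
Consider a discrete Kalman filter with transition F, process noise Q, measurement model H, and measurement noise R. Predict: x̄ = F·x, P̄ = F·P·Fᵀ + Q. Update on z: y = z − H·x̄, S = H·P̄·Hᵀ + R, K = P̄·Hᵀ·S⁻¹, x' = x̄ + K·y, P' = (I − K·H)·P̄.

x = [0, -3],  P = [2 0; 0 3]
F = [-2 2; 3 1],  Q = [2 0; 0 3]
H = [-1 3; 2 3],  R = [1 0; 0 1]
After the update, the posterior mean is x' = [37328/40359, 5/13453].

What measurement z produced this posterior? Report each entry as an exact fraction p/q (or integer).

z = [-1, 2]

x̄ = F·x = [-6, -3]
P̄ = F·P·Fᵀ + Q = [22 -6; -6 24]
S = H·P̄·Hᵀ + R = [275 154; 154 233]
K = P̄·Hᵀ·S⁻¹ = [-13324/40359 1210/3669; 2978/13453 136/1223]
x' − x̄ = [279482/40359, 40364/13453] = K·y
y = (KᵀK)⁻¹·Kᵀ·(x' − x̄) = [2, 23]
z = y + H·x̄ = [2, 23] + [-3, -21] = [-1, 2]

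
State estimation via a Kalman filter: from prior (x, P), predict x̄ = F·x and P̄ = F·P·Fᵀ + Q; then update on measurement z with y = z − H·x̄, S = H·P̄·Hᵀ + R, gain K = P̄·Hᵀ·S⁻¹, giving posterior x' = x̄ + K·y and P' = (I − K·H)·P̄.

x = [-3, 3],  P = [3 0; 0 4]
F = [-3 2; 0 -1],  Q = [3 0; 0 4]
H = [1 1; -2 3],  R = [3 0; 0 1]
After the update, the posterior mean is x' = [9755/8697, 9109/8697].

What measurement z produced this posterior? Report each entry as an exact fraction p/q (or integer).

x̄ = F·x = [15, -3]
P̄ = F·P·Fᵀ + Q = [46 -8; -8 8]
S = H·P̄·Hᵀ + R = [41 -76; -76 353]
K = P̄·Hᵀ·S⁻¹ = [4598/8697 -1868/8697; 3040/8697 1640/8697]
x' − x̄ = [-120700/8697, 35200/8697] = K·y
y = (KᵀK)⁻¹·Kᵀ·(x' − x̄) = [-10, 40]
z = y + H·x̄ = [-10, 40] + [12, -39] = [2, 1]

z = [2, 1]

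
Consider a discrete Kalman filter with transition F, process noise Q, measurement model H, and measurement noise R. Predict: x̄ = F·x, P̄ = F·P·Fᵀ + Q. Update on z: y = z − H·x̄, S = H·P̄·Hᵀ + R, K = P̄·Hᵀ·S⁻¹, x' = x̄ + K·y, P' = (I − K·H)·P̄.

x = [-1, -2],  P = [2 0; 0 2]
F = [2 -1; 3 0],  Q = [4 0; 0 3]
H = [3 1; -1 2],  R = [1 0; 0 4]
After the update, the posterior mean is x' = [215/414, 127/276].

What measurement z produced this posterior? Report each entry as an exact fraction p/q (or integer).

x̄ = F·x = [0, -3]
P̄ = F·P·Fᵀ + Q = [14 12; 12 21]
S = H·P̄·Hᵀ + R = [220 60; 60 54]
K = P̄·Hᵀ·S⁻¹ = [193/690 -26/207; 71/460 53/138]
x' − x̄ = [215/414, 955/276] = K·y
y = (KᵀK)⁻¹·Kᵀ·(x' − x̄) = [5, 7]
z = y + H·x̄ = [5, 7] + [-3, -6] = [2, 1]

z = [2, 1]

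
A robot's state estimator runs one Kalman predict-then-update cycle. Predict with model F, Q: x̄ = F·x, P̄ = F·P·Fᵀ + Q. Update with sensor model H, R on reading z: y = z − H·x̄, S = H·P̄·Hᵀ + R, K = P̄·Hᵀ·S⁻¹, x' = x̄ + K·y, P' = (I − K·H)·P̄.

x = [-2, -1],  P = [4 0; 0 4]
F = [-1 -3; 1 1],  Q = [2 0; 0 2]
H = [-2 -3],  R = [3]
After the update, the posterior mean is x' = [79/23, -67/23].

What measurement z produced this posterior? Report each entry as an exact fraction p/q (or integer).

x̄ = F·x = [5, -3]
P̄ = F·P·Fᵀ + Q = [42 -16; -16 10]
S = H·P̄·Hᵀ + R = [69]
K = P̄·Hᵀ·S⁻¹ = [-12/23; 2/69]
x' − x̄ = [-36/23, 2/23] = K·y
y = (KᵀK)⁻¹·Kᵀ·(x' − x̄) = [3]
z = y + H·x̄ = [3] + [-1] = [2]

z = [2]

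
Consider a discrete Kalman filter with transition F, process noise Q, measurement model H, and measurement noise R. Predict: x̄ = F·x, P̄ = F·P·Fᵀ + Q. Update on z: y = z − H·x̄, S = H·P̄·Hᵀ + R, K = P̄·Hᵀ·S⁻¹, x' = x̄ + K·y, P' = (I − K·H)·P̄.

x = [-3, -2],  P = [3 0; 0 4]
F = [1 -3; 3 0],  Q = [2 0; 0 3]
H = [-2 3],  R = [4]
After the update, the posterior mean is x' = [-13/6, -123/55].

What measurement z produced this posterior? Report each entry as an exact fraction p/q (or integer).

z = [-2]

x̄ = F·x = [3, -9]
P̄ = F·P·Fᵀ + Q = [41 9; 9 30]
S = H·P̄·Hᵀ + R = [330]
K = P̄·Hᵀ·S⁻¹ = [-1/6; 12/55]
x' − x̄ = [-31/6, 372/55] = K·y
y = (KᵀK)⁻¹·Kᵀ·(x' − x̄) = [31]
z = y + H·x̄ = [31] + [-33] = [-2]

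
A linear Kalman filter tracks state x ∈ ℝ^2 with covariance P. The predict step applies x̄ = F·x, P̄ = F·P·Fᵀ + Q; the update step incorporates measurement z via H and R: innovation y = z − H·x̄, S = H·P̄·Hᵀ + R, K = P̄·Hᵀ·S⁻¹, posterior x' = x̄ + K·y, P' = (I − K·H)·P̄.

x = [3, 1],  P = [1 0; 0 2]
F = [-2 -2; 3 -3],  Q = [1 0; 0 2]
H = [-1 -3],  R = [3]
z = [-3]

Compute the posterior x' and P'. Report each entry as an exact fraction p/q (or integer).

x' = [-2721/313, 1227/313]
P' = [3108/313 -1005/313; -1005/313 428/313]

x̄ = F·x = [-8, 6]
P̄ = F·P·Fᵀ + Q = [13 6; 6 29]
y = z − H·x̄ = [7]
S = H·P̄·Hᵀ + R = [313]
K = P̄·Hᵀ·S⁻¹ = [-31/313; -93/313]
x' = x̄ + K·y = [-2721/313, 1227/313]
P' = (I − K·H)·P̄ = [3108/313 -1005/313; -1005/313 428/313]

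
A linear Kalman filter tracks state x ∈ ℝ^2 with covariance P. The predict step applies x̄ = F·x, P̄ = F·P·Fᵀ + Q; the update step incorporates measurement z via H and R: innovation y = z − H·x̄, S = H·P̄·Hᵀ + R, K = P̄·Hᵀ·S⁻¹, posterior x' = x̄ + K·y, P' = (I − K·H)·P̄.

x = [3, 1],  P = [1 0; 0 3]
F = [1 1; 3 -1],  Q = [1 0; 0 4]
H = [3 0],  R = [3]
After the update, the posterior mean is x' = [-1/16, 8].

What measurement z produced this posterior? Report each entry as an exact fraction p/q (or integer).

z = [-1]

x̄ = F·x = [4, 8]
P̄ = F·P·Fᵀ + Q = [5 0; 0 16]
S = H·P̄·Hᵀ + R = [48]
K = P̄·Hᵀ·S⁻¹ = [5/16; 0]
x' − x̄ = [-65/16, 0] = K·y
y = (KᵀK)⁻¹·Kᵀ·(x' − x̄) = [-13]
z = y + H·x̄ = [-13] + [12] = [-1]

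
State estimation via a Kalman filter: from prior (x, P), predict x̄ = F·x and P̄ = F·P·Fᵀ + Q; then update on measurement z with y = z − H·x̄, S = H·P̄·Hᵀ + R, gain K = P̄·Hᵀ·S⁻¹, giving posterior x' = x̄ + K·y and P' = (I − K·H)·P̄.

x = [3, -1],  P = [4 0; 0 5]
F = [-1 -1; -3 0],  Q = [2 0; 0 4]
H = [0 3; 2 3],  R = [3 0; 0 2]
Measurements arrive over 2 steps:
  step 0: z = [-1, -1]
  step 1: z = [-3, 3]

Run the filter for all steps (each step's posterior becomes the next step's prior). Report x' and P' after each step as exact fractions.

step 0: x' = [392/2171, -947/2171], P' = [2231/2171 -876/2171; -876/2171 632/2171]
step 1: x' = [846710/427329, -9143/15827], P' = [980416/1281987 -14062/47481; -14062/47481 3902/15827]

step 0: x̄ = F·x = [-2, -9]
step 0: P̄ = F·P·Fᵀ + Q = [11 12; 12 40]
step 0: y = z − H·x̄ = [26, 30]
step 0: S = H·P̄·Hᵀ + R = [363 432; 432 550]
step 0: K = P̄·Hᵀ·S⁻¹ = [-876/2171 917/2171; 632/2171 72/2171]
step 0: x' = x̄ + K·y = [392/2171, -947/2171]
step 0: P' = (I − K·H)·P̄ = [2231/2171 -876/2171; -876/2171 632/2171]
step 1: x̄ = F·x = [555/2171, -1176/2171]
step 1: P̄ = F·P·Fᵀ + Q = [5453/2171 4065/2171; 4065/2171 28763/2171]
step 1: y = z − H·x̄ = [-2985/2171, 687/167]
step 1: S = H·P̄·Hᵀ + R = [265380/2171 21789/167; 21789/167 25677/167]
step 1: K = P̄·Hᵀ·S⁻¹ = [-14062/47481 410905/1281987; 3902/15827 3497/47481]
step 1: x' = x̄ + K·y = [846710/427329, -9143/15827]
step 1: P' = (I − K·H)·P̄ = [980416/1281987 -14062/47481; -14062/47481 3902/15827]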